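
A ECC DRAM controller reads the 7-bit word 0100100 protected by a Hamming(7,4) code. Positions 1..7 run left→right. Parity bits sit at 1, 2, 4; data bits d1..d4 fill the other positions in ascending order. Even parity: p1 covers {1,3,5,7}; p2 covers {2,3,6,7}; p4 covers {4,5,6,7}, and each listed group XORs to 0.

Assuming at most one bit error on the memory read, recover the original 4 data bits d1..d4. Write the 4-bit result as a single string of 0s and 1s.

s1 (pos 1,3,5,7): 0⊕0⊕1⊕0 = 1
s2 (pos 2,3,6,7): 1⊕0⊕0⊕0 = 1
s4 (pos 4,5,6,7): 0⊕1⊕0⊕0 = 1
Syndrome s4…s1 = 111 → error at position 7.
Flip position 7: 0100100 → 0100101
Read data bits from positions 3,5,6,7: 0101

0101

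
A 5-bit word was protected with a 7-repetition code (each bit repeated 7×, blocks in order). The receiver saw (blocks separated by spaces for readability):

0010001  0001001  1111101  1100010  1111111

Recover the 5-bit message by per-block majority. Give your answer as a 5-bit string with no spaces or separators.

00101

Block 1 (0010001): 2 ones → 0
Block 2 (0001001): 2 ones → 0
Block 3 (1111101): 6 ones → 1
Block 4 (1100010): 3 ones → 0
Block 5 (1111111): 7 ones → 1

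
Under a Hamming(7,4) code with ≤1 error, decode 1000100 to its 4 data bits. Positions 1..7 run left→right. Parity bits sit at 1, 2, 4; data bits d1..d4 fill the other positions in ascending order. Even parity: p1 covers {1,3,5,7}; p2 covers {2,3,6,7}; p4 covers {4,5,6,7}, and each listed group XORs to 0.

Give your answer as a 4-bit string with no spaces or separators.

s1 (pos 1,3,5,7): 1⊕0⊕1⊕0 = 0
s2 (pos 2,3,6,7): 0⊕0⊕0⊕0 = 0
s4 (pos 4,5,6,7): 0⊕1⊕0⊕0 = 1
Syndrome s4…s1 = 100 → error at position 4.
Flip position 4: 1000100 → 1001100
Read data bits from positions 3,5,6,7: 0100

0100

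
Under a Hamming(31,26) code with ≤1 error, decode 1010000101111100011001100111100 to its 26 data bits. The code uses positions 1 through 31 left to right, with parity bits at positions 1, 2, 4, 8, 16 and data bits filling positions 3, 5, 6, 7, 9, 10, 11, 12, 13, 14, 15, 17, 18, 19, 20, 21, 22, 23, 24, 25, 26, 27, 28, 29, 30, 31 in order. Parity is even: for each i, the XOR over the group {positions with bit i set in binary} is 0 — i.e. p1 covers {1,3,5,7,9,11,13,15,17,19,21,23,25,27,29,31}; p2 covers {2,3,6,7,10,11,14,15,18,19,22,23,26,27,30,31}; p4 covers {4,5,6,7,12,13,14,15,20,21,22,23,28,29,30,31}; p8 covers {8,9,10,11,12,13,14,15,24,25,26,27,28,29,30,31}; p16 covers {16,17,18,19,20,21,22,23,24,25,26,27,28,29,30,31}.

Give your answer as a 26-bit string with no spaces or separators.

10000111110011001100111100

s1 (pos 1,3,5,7,9,11,13,15,17,19,21,23,25,27,29,31): 1⊕1⊕0⊕0⊕0⊕1⊕1⊕0⊕0⊕1⊕0⊕1⊕0⊕1⊕1⊕0 = 0
s2 (pos 2,3,6,7,10,11,14,15,18,19,22,23,26,27,30,31): 0⊕1⊕0⊕0⊕1⊕1⊕1⊕0⊕1⊕1⊕1⊕1⊕1⊕1⊕0⊕0 = 0
s4 (pos 4,5,6,7,12,13,14,15,20,21,22,23,28,29,30,31): 0⊕0⊕0⊕0⊕1⊕1⊕1⊕0⊕0⊕0⊕1⊕1⊕1⊕1⊕0⊕0 = 1
s8 (pos 8,9,10,11,12,13,14,15,24,25,26,27,28,29,30,31): 1⊕0⊕1⊕1⊕1⊕1⊕1⊕0⊕0⊕0⊕1⊕1⊕1⊕1⊕0⊕0 = 0
s16 (pos 16,17,18,19,20,21,22,23,24,25,26,27,28,29,30,31): 0⊕0⊕1⊕1⊕0⊕0⊕1⊕1⊕0⊕0⊕1⊕1⊕1⊕1⊕0⊕0 = 0
Syndrome s16…s1 = 00100 → error at position 4.
Flip position 4: 1010000101111100011001100111100 → 1011000101111100011001100111100
Read data bits from positions 3,5,6,7,9,10,11,12,13,14,15,17,18,19,20,21,22,23,24,25,26,27,28,29,30,31: 10000111110011001100111100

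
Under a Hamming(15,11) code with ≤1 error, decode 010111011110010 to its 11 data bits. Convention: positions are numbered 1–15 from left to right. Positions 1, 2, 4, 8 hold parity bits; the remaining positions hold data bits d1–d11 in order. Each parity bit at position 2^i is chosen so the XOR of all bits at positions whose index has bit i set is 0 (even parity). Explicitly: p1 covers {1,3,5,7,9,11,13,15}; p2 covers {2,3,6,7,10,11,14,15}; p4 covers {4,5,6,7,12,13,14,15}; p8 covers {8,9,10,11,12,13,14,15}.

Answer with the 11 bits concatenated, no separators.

s1 (pos 1,3,5,7,9,11,13,15): 0⊕0⊕1⊕0⊕1⊕1⊕0⊕0 = 1
s2 (pos 2,3,6,7,10,11,14,15): 1⊕0⊕1⊕0⊕1⊕1⊕1⊕0 = 1
s4 (pos 4,5,6,7,12,13,14,15): 1⊕1⊕1⊕0⊕0⊕0⊕1⊕0 = 0
s8 (pos 8,9,10,11,12,13,14,15): 1⊕1⊕1⊕1⊕0⊕0⊕1⊕0 = 1
Syndrome s8…s1 = 1011 → error at position 11.
Flip position 11: 010111011110010 → 010111011100010
Read data bits from positions 3,5,6,7,9,10,11,12,13,14,15: 01101100010

01101100010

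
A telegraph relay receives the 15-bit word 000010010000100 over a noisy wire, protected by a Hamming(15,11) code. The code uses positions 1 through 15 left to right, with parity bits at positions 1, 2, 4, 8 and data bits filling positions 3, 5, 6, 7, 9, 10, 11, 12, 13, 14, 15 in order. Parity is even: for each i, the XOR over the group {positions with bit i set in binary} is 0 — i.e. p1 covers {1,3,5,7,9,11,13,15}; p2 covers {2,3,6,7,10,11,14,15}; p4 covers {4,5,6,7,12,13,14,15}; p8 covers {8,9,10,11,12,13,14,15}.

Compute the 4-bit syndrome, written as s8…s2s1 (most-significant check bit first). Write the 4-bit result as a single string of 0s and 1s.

s1 (pos 1,3,5,7,9,11,13,15): 0⊕0⊕1⊕0⊕0⊕0⊕1⊕0 = 0
s2 (pos 2,3,6,7,10,11,14,15): 0⊕0⊕0⊕0⊕0⊕0⊕0⊕0 = 0
s4 (pos 4,5,6,7,12,13,14,15): 0⊕1⊕0⊕0⊕0⊕1⊕0⊕0 = 0
s8 (pos 8,9,10,11,12,13,14,15): 1⊕0⊕0⊕0⊕0⊕1⊕0⊕0 = 0
Syndrome s8…s1 = 0000 → no error.

0000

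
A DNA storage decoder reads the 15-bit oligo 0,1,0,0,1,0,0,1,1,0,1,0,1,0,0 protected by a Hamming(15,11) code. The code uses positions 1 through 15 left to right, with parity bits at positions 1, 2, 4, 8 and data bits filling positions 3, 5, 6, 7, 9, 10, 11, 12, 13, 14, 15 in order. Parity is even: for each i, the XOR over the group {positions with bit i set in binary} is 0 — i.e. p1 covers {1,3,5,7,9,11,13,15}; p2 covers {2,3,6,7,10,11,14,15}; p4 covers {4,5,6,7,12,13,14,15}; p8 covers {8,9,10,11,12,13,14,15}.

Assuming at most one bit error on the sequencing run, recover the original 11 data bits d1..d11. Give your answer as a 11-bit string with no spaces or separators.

s1 (pos 1,3,5,7,9,11,13,15): 0⊕0⊕1⊕0⊕1⊕1⊕1⊕0 = 0
s2 (pos 2,3,6,7,10,11,14,15): 1⊕0⊕0⊕0⊕0⊕1⊕0⊕0 = 0
s4 (pos 4,5,6,7,12,13,14,15): 0⊕1⊕0⊕0⊕0⊕1⊕0⊕0 = 0
s8 (pos 8,9,10,11,12,13,14,15): 1⊕1⊕0⊕1⊕0⊕1⊕0⊕0 = 0
Syndrome s8…s1 = 0000 → no error.
Read data bits from positions 3,5,6,7,9,10,11,12,13,14,15: 01001010100

01001010100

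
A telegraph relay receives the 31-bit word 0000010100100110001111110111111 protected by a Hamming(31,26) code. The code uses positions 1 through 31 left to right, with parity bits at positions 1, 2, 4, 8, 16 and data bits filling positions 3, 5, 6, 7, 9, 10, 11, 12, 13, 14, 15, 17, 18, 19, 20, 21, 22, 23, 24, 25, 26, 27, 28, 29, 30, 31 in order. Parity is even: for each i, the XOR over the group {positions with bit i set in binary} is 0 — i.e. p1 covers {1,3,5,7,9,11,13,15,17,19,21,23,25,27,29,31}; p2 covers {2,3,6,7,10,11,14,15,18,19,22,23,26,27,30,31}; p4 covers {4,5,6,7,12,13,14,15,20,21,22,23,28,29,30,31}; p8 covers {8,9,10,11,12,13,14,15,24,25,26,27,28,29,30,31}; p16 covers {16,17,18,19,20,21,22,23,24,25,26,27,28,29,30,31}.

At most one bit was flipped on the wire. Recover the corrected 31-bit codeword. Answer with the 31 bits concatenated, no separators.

s1 (pos 1,3,5,7,9,11,13,15,17,19,21,23,25,27,29,31): 0⊕0⊕0⊕0⊕0⊕1⊕0⊕1⊕0⊕1⊕1⊕1⊕0⊕1⊕1⊕1 = 0
s2 (pos 2,3,6,7,10,11,14,15,18,19,22,23,26,27,30,31): 0⊕0⊕1⊕0⊕0⊕1⊕1⊕1⊕0⊕1⊕1⊕1⊕1⊕1⊕1⊕1 = 1
s4 (pos 4,5,6,7,12,13,14,15,20,21,22,23,28,29,30,31): 0⊕0⊕1⊕0⊕0⊕0⊕1⊕1⊕1⊕1⊕1⊕1⊕1⊕1⊕1⊕1 = 1
s8 (pos 8,9,10,11,12,13,14,15,24,25,26,27,28,29,30,31): 1⊕0⊕0⊕1⊕0⊕0⊕1⊕1⊕1⊕0⊕1⊕1⊕1⊕1⊕1⊕1 = 1
s16 (pos 16,17,18,19,20,21,22,23,24,25,26,27,28,29,30,31): 0⊕0⊕0⊕1⊕1⊕1⊕1⊕1⊕1⊕0⊕1⊕1⊕1⊕1⊕1⊕1 = 0
Syndrome s16…s1 = 01110 → error at position 14.
Flip position 14: 0000010100100110001111110111111 → 0000010100100010001111110111111

0000010100100010001111110111111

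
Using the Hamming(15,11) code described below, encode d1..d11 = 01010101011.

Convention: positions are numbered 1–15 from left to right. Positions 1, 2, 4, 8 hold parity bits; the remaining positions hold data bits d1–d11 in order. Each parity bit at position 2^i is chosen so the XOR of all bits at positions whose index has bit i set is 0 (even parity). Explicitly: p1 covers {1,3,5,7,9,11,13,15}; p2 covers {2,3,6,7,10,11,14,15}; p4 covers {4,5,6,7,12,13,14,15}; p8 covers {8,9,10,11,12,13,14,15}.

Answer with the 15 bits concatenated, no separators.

100110100101011

Place data at non-parity positions: p1 p2 0 p4 1 0 1 p8 0 1 0 1 0 1 1
p1 (pos 1,3,5,7,9,11,13,15): XOR of data positions = 0⊕1⊕1⊕0⊕0⊕0⊕1 = 1
p2 (pos 2,3,6,7,10,11,14,15): XOR of data positions = 0⊕0⊕1⊕1⊕0⊕1⊕1 = 0
p4 (pos 4,5,6,7,12,13,14,15): XOR of data positions = 1⊕0⊕1⊕1⊕0⊕1⊕1 = 1
p8 (pos 8,9,10,11,12,13,14,15): XOR of data positions = 0⊕1⊕0⊕1⊕0⊕1⊕1 = 0
Codeword: 100110100101011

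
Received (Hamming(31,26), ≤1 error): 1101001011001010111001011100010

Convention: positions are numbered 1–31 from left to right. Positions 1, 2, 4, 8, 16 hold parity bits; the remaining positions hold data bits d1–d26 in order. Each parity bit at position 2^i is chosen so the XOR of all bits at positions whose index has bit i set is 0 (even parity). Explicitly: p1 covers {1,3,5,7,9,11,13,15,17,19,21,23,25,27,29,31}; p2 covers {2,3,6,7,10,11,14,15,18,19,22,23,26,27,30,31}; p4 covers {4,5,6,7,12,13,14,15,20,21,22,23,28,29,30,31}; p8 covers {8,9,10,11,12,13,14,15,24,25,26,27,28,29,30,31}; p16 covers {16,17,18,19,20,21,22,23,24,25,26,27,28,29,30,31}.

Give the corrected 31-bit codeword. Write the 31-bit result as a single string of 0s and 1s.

1001001011001010111001011100010

s1 (pos 1,3,5,7,9,11,13,15,17,19,21,23,25,27,29,31): 1⊕0⊕0⊕1⊕1⊕0⊕1⊕1⊕1⊕1⊕0⊕0⊕1⊕0⊕0⊕0 = 0
s2 (pos 2,3,6,7,10,11,14,15,18,19,22,23,26,27,30,31): 1⊕0⊕0⊕1⊕1⊕0⊕0⊕1⊕1⊕1⊕1⊕0⊕1⊕0⊕1⊕0 = 1
s4 (pos 4,5,6,7,12,13,14,15,20,21,22,23,28,29,30,31): 1⊕0⊕0⊕1⊕0⊕1⊕0⊕1⊕0⊕0⊕1⊕0⊕0⊕0⊕1⊕0 = 0
s8 (pos 8,9,10,11,12,13,14,15,24,25,26,27,28,29,30,31): 0⊕1⊕1⊕0⊕0⊕1⊕0⊕1⊕1⊕1⊕1⊕0⊕0⊕0⊕1⊕0 = 0
s16 (pos 16,17,18,19,20,21,22,23,24,25,26,27,28,29,30,31): 0⊕1⊕1⊕1⊕0⊕0⊕1⊕0⊕1⊕1⊕1⊕0⊕0⊕0⊕1⊕0 = 0
Syndrome s16…s1 = 00010 → error at position 2.
Flip position 2: 1101001011001010111001011100010 → 1001001011001010111001011100010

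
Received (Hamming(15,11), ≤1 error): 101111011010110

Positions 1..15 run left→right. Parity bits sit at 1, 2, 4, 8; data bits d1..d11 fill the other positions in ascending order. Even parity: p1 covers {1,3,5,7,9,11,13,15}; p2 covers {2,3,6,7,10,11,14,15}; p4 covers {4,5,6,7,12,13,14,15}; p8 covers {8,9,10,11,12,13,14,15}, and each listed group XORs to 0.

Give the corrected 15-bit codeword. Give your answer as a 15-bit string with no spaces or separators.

101111011011110

s1 (pos 1,3,5,7,9,11,13,15): 1⊕1⊕1⊕0⊕1⊕1⊕1⊕0 = 0
s2 (pos 2,3,6,7,10,11,14,15): 0⊕1⊕1⊕0⊕0⊕1⊕1⊕0 = 0
s4 (pos 4,5,6,7,12,13,14,15): 1⊕1⊕1⊕0⊕0⊕1⊕1⊕0 = 1
s8 (pos 8,9,10,11,12,13,14,15): 1⊕1⊕0⊕1⊕0⊕1⊕1⊕0 = 1
Syndrome s8…s1 = 1100 → error at position 12.
Flip position 12: 101111011010110 → 101111011011110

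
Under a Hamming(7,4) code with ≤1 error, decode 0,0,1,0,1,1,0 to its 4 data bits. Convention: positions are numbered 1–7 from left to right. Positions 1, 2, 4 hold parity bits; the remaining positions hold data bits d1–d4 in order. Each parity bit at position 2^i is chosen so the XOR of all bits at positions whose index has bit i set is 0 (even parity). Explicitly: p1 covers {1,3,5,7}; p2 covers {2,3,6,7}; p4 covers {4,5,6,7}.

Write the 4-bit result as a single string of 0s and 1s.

1110

s1 (pos 1,3,5,7): 0⊕1⊕1⊕0 = 0
s2 (pos 2,3,6,7): 0⊕1⊕1⊕0 = 0
s4 (pos 4,5,6,7): 0⊕1⊕1⊕0 = 0
Syndrome s4…s1 = 000 → no error.
Read data bits from positions 3,5,6,7: 1110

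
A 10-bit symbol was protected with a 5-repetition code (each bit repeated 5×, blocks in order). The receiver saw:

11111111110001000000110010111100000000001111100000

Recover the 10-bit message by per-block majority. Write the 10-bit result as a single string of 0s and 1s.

Block 1 (11111): 5 ones → 1
Block 2 (11111): 5 ones → 1
Block 3 (00010): 1 one → 0
Block 4 (00000): 0 ones → 0
Block 5 (11001): 3 ones → 1
Block 6 (01111): 4 ones → 1
Block 7 (00000): 0 ones → 0
Block 8 (00000): 0 ones → 0
Block 9 (11111): 5 ones → 1
Block 10 (00000): 0 ones → 0

1100110010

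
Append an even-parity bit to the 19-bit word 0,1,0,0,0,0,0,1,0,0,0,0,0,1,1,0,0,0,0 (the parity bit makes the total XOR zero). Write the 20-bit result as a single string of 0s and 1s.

XOR of the 19 data bits: 0⊕1⊕0⊕0⊕0⊕0⊕0⊕1⊕0⊕0⊕0⊕0⊕0⊕1⊕1⊕0⊕0⊕0⊕0 = 0
Parity bit = 0 (so all 20 bits XOR to 0).

01000001000001100000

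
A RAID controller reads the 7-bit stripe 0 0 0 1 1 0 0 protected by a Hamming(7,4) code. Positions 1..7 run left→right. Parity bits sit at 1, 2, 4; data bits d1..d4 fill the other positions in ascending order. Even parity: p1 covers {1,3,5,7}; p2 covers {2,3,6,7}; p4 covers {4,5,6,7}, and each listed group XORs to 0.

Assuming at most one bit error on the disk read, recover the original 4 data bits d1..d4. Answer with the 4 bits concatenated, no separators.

0100

s1 (pos 1,3,5,7): 0⊕0⊕1⊕0 = 1
s2 (pos 2,3,6,7): 0⊕0⊕0⊕0 = 0
s4 (pos 4,5,6,7): 1⊕1⊕0⊕0 = 0
Syndrome s4…s1 = 001 → error at position 1.
Flip position 1: 0001100 → 1001100
Read data bits from positions 3,5,6,7: 0100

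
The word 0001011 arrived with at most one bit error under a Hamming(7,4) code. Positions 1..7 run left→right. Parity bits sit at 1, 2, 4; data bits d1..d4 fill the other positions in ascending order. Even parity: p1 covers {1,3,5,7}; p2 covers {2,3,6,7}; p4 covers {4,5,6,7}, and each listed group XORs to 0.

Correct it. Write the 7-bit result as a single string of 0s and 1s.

s1 (pos 1,3,5,7): 0⊕0⊕0⊕1 = 1
s2 (pos 2,3,6,7): 0⊕0⊕1⊕1 = 0
s4 (pos 4,5,6,7): 1⊕0⊕1⊕1 = 1
Syndrome s4…s1 = 101 → error at position 5.
Flip position 5: 0001011 → 0001111

0001111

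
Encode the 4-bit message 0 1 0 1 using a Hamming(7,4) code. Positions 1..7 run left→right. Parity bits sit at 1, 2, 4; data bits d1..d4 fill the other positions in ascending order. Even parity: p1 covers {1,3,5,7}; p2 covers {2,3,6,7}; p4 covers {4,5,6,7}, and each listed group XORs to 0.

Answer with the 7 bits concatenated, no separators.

0100101

Place data at non-parity positions: p1 p2 0 p4 1 0 1
p1 (pos 1,3,5,7): XOR of data positions = 0⊕1⊕1 = 0
p2 (pos 2,3,6,7): XOR of data positions = 0⊕0⊕1 = 1
p4 (pos 4,5,6,7): XOR of data positions = 1⊕0⊕1 = 0
Codeword: 0100101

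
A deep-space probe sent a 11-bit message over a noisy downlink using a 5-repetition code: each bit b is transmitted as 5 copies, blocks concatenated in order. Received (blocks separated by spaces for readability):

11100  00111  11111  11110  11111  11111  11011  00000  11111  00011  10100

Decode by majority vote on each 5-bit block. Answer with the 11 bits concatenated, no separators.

11111110100

Block 1 (11100): 3 ones → 1
Block 2 (00111): 3 ones → 1
Block 3 (11111): 5 ones → 1
Block 4 (11110): 4 ones → 1
Block 5 (11111): 5 ones → 1
Block 6 (11111): 5 ones → 1
Block 7 (11011): 4 ones → 1
Block 8 (00000): 0 ones → 0
Block 9 (11111): 5 ones → 1
Block 10 (00011): 2 ones → 0
Block 11 (10100): 2 ones → 0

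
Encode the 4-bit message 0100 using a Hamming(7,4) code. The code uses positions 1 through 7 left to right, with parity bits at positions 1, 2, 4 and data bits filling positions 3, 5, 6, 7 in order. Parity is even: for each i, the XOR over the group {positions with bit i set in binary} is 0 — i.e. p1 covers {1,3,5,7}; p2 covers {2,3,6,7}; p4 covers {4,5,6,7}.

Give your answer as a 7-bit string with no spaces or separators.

1001100

Place data at non-parity positions: p1 p2 0 p4 1 0 0
p1 (pos 1,3,5,7): XOR of data positions = 0⊕1⊕0 = 1
p2 (pos 2,3,6,7): XOR of data positions = 0⊕0⊕0 = 0
p4 (pos 4,5,6,7): XOR of data positions = 1⊕0⊕0 = 1
Codeword: 1001100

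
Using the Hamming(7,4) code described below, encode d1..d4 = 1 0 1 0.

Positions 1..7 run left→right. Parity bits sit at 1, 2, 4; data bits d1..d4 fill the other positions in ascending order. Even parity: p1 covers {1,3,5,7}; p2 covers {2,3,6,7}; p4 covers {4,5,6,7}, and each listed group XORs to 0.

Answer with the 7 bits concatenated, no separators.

Place data at non-parity positions: p1 p2 1 p4 0 1 0
p1 (pos 1,3,5,7): XOR of data positions = 1⊕0⊕0 = 1
p2 (pos 2,3,6,7): XOR of data positions = 1⊕1⊕0 = 0
p4 (pos 4,5,6,7): XOR of data positions = 0⊕1⊕0 = 1
Codeword: 1011010

1011010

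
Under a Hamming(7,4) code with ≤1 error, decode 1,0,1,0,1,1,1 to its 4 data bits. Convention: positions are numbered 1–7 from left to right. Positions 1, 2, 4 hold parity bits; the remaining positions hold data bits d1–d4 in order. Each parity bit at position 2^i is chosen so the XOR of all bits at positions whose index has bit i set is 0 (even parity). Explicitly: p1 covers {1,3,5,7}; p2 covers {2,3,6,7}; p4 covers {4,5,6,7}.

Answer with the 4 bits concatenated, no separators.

1101

s1 (pos 1,3,5,7): 1⊕1⊕1⊕1 = 0
s2 (pos 2,3,6,7): 0⊕1⊕1⊕1 = 1
s4 (pos 4,5,6,7): 0⊕1⊕1⊕1 = 1
Syndrome s4…s1 = 110 → error at position 6.
Flip position 6: 1010111 → 1010101
Read data bits from positions 3,5,6,7: 1101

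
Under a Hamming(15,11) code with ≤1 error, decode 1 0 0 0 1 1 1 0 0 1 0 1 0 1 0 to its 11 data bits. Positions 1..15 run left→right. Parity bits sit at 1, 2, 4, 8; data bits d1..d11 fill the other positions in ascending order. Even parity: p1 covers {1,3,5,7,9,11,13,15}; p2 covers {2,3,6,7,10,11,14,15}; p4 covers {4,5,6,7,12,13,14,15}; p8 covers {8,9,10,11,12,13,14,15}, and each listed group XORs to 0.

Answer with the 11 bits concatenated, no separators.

s1 (pos 1,3,5,7,9,11,13,15): 1⊕0⊕1⊕1⊕0⊕0⊕0⊕0 = 1
s2 (pos 2,3,6,7,10,11,14,15): 0⊕0⊕1⊕1⊕1⊕0⊕1⊕0 = 0
s4 (pos 4,5,6,7,12,13,14,15): 0⊕1⊕1⊕1⊕1⊕0⊕1⊕0 = 1
s8 (pos 8,9,10,11,12,13,14,15): 0⊕0⊕1⊕0⊕1⊕0⊕1⊕0 = 1
Syndrome s8…s1 = 1101 → error at position 13.
Flip position 13: 100011100101010 → 100011100101110
Read data bits from positions 3,5,6,7,9,10,11,12,13,14,15: 01110101110

01110101110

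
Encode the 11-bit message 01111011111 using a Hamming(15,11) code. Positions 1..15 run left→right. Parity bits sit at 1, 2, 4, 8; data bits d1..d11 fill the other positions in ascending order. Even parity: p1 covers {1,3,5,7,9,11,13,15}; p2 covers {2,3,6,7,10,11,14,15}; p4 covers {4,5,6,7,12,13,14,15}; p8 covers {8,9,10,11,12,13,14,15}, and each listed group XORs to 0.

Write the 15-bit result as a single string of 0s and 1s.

Place data at non-parity positions: p1 p2 0 p4 1 1 1 p8 1 0 1 1 1 1 1
p1 (pos 1,3,5,7,9,11,13,15): XOR of data positions = 0⊕1⊕1⊕1⊕1⊕1⊕1 = 0
p2 (pos 2,3,6,7,10,11,14,15): XOR of data positions = 0⊕1⊕1⊕0⊕1⊕1⊕1 = 1
p4 (pos 4,5,6,7,12,13,14,15): XOR of data positions = 1⊕1⊕1⊕1⊕1⊕1⊕1 = 1
p8 (pos 8,9,10,11,12,13,14,15): XOR of data positions = 1⊕0⊕1⊕1⊕1⊕1⊕1 = 0
Codeword: 010111101011111

010111101011111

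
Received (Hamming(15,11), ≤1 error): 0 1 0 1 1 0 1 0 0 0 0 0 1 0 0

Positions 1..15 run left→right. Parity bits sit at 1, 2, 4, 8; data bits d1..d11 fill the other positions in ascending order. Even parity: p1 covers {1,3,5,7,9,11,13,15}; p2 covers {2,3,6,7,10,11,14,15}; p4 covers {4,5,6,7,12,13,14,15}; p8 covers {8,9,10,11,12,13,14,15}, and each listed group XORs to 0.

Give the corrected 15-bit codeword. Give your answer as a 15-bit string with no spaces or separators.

s1 (pos 1,3,5,7,9,11,13,15): 0⊕0⊕1⊕1⊕0⊕0⊕1⊕0 = 1
s2 (pos 2,3,6,7,10,11,14,15): 1⊕0⊕0⊕1⊕0⊕0⊕0⊕0 = 0
s4 (pos 4,5,6,7,12,13,14,15): 1⊕1⊕0⊕1⊕0⊕1⊕0⊕0 = 0
s8 (pos 8,9,10,11,12,13,14,15): 0⊕0⊕0⊕0⊕0⊕1⊕0⊕0 = 1
Syndrome s8…s1 = 1001 → error at position 9.
Flip position 9: 010110100000100 → 010110101000100

010110101000100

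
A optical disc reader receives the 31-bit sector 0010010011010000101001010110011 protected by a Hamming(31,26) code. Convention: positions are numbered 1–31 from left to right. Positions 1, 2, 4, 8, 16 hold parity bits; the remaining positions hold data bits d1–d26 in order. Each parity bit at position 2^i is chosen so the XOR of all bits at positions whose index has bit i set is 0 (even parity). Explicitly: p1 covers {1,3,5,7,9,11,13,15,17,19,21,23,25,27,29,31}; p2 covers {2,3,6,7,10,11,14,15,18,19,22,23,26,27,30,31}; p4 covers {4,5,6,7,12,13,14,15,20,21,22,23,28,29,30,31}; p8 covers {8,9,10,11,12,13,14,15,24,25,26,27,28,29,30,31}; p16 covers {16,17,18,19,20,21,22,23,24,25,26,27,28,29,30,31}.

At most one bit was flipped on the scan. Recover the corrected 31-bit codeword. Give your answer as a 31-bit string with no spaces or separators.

0010000011010000101001010110011

s1 (pos 1,3,5,7,9,11,13,15,17,19,21,23,25,27,29,31): 0⊕1⊕0⊕0⊕1⊕0⊕0⊕0⊕1⊕1⊕0⊕0⊕0⊕1⊕0⊕1 = 0
s2 (pos 2,3,6,7,10,11,14,15,18,19,22,23,26,27,30,31): 0⊕1⊕1⊕0⊕1⊕0⊕0⊕0⊕0⊕1⊕1⊕0⊕1⊕1⊕1⊕1 = 1
s4 (pos 4,5,6,7,12,13,14,15,20,21,22,23,28,29,30,31): 0⊕0⊕1⊕0⊕1⊕0⊕0⊕0⊕0⊕0⊕1⊕0⊕0⊕0⊕1⊕1 = 1
s8 (pos 8,9,10,11,12,13,14,15,24,25,26,27,28,29,30,31): 0⊕1⊕1⊕0⊕1⊕0⊕0⊕0⊕1⊕0⊕1⊕1⊕0⊕0⊕1⊕1 = 0
s16 (pos 16,17,18,19,20,21,22,23,24,25,26,27,28,29,30,31): 0⊕1⊕0⊕1⊕0⊕0⊕1⊕0⊕1⊕0⊕1⊕1⊕0⊕0⊕1⊕1 = 0
Syndrome s16…s1 = 00110 → error at position 6.
Flip position 6: 0010010011010000101001010110011 → 0010000011010000101001010110011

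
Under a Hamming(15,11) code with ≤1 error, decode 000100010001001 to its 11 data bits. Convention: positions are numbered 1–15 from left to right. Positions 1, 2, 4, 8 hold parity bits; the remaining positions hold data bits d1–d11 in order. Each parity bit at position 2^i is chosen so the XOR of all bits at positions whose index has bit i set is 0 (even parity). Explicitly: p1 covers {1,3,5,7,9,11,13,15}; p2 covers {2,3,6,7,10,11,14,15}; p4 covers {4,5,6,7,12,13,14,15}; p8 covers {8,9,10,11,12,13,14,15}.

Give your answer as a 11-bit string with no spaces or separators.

s1 (pos 1,3,5,7,9,11,13,15): 0⊕0⊕0⊕0⊕0⊕0⊕0⊕1 = 1
s2 (pos 2,3,6,7,10,11,14,15): 0⊕0⊕0⊕0⊕0⊕0⊕0⊕1 = 1
s4 (pos 4,5,6,7,12,13,14,15): 1⊕0⊕0⊕0⊕1⊕0⊕0⊕1 = 1
s8 (pos 8,9,10,11,12,13,14,15): 1⊕0⊕0⊕0⊕1⊕0⊕0⊕1 = 1
Syndrome s8…s1 = 1111 → error at position 15.
Flip position 15: 000100010001001 → 000100010001000
Read data bits from positions 3,5,6,7,9,10,11,12,13,14,15: 00000001000

00000001000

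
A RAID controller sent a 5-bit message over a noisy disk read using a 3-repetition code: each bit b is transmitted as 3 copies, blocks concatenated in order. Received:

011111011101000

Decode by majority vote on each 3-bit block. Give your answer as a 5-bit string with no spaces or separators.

Block 1 (011): 2 ones → 1
Block 2 (111): 3 ones → 1
Block 3 (011): 2 ones → 1
Block 4 (101): 2 ones → 1
Block 5 (000): 0 ones → 0

11110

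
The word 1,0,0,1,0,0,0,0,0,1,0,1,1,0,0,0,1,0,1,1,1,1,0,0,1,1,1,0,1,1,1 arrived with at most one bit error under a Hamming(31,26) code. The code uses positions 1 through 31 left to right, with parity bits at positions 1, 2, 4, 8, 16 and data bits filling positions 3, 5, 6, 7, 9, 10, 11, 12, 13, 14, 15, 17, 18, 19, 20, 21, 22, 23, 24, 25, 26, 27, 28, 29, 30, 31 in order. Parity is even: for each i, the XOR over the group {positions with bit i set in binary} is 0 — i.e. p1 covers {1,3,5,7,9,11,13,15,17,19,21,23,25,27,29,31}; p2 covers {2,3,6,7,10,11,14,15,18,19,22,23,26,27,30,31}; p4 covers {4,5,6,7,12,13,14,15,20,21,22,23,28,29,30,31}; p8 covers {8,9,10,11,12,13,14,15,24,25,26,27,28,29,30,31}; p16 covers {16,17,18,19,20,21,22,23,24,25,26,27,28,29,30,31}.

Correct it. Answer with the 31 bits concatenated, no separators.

s1 (pos 1,3,5,7,9,11,13,15,17,19,21,23,25,27,29,31): 1⊕0⊕0⊕0⊕0⊕0⊕1⊕0⊕1⊕1⊕1⊕0⊕1⊕1⊕1⊕1 = 1
s2 (pos 2,3,6,7,10,11,14,15,18,19,22,23,26,27,30,31): 0⊕0⊕0⊕0⊕1⊕0⊕0⊕0⊕0⊕1⊕1⊕0⊕1⊕1⊕1⊕1 = 1
s4 (pos 4,5,6,7,12,13,14,15,20,21,22,23,28,29,30,31): 1⊕0⊕0⊕0⊕1⊕1⊕0⊕0⊕1⊕1⊕1⊕0⊕0⊕1⊕1⊕1 = 1
s8 (pos 8,9,10,11,12,13,14,15,24,25,26,27,28,29,30,31): 0⊕0⊕1⊕0⊕1⊕1⊕0⊕0⊕0⊕1⊕1⊕1⊕0⊕1⊕1⊕1 = 1
s16 (pos 16,17,18,19,20,21,22,23,24,25,26,27,28,29,30,31): 0⊕1⊕0⊕1⊕1⊕1⊕1⊕0⊕0⊕1⊕1⊕1⊕0⊕1⊕1⊕1 = 1
Syndrome s16…s1 = 11111 → error at position 31.
Flip position 31: 1001000001011000101111001110111 → 1001000001011000101111001110110

1001000001011000101111001110110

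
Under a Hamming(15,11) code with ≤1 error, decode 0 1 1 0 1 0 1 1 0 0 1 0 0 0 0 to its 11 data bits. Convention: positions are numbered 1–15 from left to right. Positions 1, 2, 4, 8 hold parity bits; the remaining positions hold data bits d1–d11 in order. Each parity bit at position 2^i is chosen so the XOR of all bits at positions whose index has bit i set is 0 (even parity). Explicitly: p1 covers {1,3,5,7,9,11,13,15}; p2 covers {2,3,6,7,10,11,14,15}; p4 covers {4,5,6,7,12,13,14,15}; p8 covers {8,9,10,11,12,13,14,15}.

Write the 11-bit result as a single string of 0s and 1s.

11010010000

s1 (pos 1,3,5,7,9,11,13,15): 0⊕1⊕1⊕1⊕0⊕1⊕0⊕0 = 0
s2 (pos 2,3,6,7,10,11,14,15): 1⊕1⊕0⊕1⊕0⊕1⊕0⊕0 = 0
s4 (pos 4,5,6,7,12,13,14,15): 0⊕1⊕0⊕1⊕0⊕0⊕0⊕0 = 0
s8 (pos 8,9,10,11,12,13,14,15): 1⊕0⊕0⊕1⊕0⊕0⊕0⊕0 = 0
Syndrome s8…s1 = 0000 → no error.
Read data bits from positions 3,5,6,7,9,10,11,12,13,14,15: 11010010000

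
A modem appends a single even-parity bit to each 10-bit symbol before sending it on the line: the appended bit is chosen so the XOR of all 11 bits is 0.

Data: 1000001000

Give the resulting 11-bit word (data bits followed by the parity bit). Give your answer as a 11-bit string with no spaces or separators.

10000010000

XOR of the 10 data bits: 1⊕0⊕0⊕0⊕0⊕0⊕1⊕0⊕0⊕0 = 0
Parity bit = 0 (so all 11 bits XOR to 0).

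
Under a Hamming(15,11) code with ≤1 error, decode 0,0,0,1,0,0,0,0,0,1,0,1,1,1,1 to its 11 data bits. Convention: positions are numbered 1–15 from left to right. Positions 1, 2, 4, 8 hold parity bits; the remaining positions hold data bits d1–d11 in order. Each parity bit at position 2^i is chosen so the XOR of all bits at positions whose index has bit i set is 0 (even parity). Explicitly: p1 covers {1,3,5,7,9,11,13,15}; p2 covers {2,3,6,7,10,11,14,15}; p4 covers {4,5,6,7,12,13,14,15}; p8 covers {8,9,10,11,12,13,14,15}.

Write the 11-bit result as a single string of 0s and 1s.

s1 (pos 1,3,5,7,9,11,13,15): 0⊕0⊕0⊕0⊕0⊕0⊕1⊕1 = 0
s2 (pos 2,3,6,7,10,11,14,15): 0⊕0⊕0⊕0⊕1⊕0⊕1⊕1 = 1
s4 (pos 4,5,6,7,12,13,14,15): 1⊕0⊕0⊕0⊕1⊕1⊕1⊕1 = 1
s8 (pos 8,9,10,11,12,13,14,15): 0⊕0⊕1⊕0⊕1⊕1⊕1⊕1 = 1
Syndrome s8…s1 = 1110 → error at position 14.
Flip position 14: 000100000101111 → 000100000101101
Read data bits from positions 3,5,6,7,9,10,11,12,13,14,15: 00000101101

00000101101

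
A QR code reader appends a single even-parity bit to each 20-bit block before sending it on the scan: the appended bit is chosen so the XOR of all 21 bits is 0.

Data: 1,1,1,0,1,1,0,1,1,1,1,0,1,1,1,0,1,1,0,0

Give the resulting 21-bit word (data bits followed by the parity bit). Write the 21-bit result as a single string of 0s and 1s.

XOR of the 20 data bits: 1⊕1⊕1⊕0⊕1⊕1⊕0⊕1⊕1⊕1⊕1⊕0⊕1⊕1⊕1⊕0⊕1⊕1⊕0⊕0 = 0
Parity bit = 0 (so all 21 bits XOR to 0).

111011011110111011000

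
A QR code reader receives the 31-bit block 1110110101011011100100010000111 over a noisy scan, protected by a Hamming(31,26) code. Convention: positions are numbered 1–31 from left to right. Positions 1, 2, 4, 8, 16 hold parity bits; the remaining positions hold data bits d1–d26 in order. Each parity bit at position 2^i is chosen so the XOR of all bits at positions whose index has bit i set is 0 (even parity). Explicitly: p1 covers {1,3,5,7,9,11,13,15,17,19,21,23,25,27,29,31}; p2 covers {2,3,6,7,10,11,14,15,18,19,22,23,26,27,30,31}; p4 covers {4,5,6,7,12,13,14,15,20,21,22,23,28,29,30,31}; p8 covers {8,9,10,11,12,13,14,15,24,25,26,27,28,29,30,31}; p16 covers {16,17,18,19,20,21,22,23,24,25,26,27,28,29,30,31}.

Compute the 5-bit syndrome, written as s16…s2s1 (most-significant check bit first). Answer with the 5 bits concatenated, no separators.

s1 (pos 1,3,5,7,9,11,13,15,17,19,21,23,25,27,29,31): 1⊕1⊕1⊕0⊕0⊕0⊕1⊕1⊕1⊕0⊕0⊕0⊕0⊕0⊕1⊕1 = 0
s2 (pos 2,3,6,7,10,11,14,15,18,19,22,23,26,27,30,31): 1⊕1⊕1⊕0⊕1⊕0⊕0⊕1⊕0⊕0⊕0⊕0⊕0⊕0⊕1⊕1 = 1
s4 (pos 4,5,6,7,12,13,14,15,20,21,22,23,28,29,30,31): 0⊕1⊕1⊕0⊕1⊕1⊕0⊕1⊕1⊕0⊕0⊕0⊕0⊕1⊕1⊕1 = 1
s8 (pos 8,9,10,11,12,13,14,15,24,25,26,27,28,29,30,31): 1⊕0⊕1⊕0⊕1⊕1⊕0⊕1⊕1⊕0⊕0⊕0⊕0⊕1⊕1⊕1 = 1
s16 (pos 16,17,18,19,20,21,22,23,24,25,26,27,28,29,30,31): 1⊕1⊕0⊕0⊕1⊕0⊕0⊕0⊕1⊕0⊕0⊕0⊕0⊕1⊕1⊕1 = 1
Syndrome s16…s1 = 11110 → error at position 30.

11110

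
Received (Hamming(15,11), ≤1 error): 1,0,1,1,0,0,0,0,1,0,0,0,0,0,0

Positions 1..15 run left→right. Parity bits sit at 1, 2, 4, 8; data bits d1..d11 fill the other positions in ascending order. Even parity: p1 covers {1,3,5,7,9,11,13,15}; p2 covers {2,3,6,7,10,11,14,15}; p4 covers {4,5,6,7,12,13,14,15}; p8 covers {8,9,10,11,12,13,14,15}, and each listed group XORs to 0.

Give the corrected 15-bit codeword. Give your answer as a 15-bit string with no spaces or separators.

s1 (pos 1,3,5,7,9,11,13,15): 1⊕1⊕0⊕0⊕1⊕0⊕0⊕0 = 1
s2 (pos 2,3,6,7,10,11,14,15): 0⊕1⊕0⊕0⊕0⊕0⊕0⊕0 = 1
s4 (pos 4,5,6,7,12,13,14,15): 1⊕0⊕0⊕0⊕0⊕0⊕0⊕0 = 1
s8 (pos 8,9,10,11,12,13,14,15): 0⊕1⊕0⊕0⊕0⊕0⊕0⊕0 = 1
Syndrome s8…s1 = 1111 → error at position 15.
Flip position 15: 101100001000000 → 101100001000001

101100001000001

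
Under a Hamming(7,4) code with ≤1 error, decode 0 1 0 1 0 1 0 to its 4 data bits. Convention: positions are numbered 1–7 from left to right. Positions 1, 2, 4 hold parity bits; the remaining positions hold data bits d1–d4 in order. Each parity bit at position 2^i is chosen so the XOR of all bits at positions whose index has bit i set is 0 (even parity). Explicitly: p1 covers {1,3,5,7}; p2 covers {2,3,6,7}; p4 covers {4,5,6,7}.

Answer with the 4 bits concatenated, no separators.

s1 (pos 1,3,5,7): 0⊕0⊕0⊕0 = 0
s2 (pos 2,3,6,7): 1⊕0⊕1⊕0 = 0
s4 (pos 4,5,6,7): 1⊕0⊕1⊕0 = 0
Syndrome s4…s1 = 000 → no error.
Read data bits from positions 3,5,6,7: 0010

0010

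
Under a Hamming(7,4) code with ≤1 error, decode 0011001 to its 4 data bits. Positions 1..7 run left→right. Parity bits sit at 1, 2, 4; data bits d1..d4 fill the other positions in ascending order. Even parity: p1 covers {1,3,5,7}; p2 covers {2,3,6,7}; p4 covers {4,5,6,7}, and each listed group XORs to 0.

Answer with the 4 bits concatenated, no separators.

s1 (pos 1,3,5,7): 0⊕1⊕0⊕1 = 0
s2 (pos 2,3,6,7): 0⊕1⊕0⊕1 = 0
s4 (pos 4,5,6,7): 1⊕0⊕0⊕1 = 0
Syndrome s4…s1 = 000 → no error.
Read data bits from positions 3,5,6,7: 1001

1001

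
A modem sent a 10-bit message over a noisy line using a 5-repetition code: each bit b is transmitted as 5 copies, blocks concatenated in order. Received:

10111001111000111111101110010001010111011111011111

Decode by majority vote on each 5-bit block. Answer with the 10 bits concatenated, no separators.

1101100111

Block 1 (10111): 4 ones → 1
Block 2 (00111): 3 ones → 1
Block 3 (10001): 2 ones → 0
Block 4 (11111): 5 ones → 1
Block 5 (10111): 4 ones → 1
Block 6 (00100): 1 one → 0
Block 7 (01010): 2 ones → 0
Block 8 (11101): 4 ones → 1
Block 9 (11110): 4 ones → 1
Block 10 (11111): 5 ones → 1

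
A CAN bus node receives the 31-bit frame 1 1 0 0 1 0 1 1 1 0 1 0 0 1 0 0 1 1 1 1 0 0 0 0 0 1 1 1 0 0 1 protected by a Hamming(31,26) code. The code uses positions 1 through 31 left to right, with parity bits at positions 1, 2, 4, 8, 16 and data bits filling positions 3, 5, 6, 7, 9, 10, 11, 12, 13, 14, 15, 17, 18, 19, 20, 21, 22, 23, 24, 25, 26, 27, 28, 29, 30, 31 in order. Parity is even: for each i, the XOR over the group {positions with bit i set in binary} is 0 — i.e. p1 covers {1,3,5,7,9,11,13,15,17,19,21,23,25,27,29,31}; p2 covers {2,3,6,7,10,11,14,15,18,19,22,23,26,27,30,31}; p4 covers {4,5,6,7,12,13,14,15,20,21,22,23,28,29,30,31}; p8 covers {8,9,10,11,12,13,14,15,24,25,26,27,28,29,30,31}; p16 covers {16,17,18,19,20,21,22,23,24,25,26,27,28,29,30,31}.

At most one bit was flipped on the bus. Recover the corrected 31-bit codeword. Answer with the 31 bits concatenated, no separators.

1110101110100100111100000111001

s1 (pos 1,3,5,7,9,11,13,15,17,19,21,23,25,27,29,31): 1⊕0⊕1⊕1⊕1⊕1⊕0⊕0⊕1⊕1⊕0⊕0⊕0⊕1⊕0⊕1 = 1
s2 (pos 2,3,6,7,10,11,14,15,18,19,22,23,26,27,30,31): 1⊕0⊕0⊕1⊕0⊕1⊕1⊕0⊕1⊕1⊕0⊕0⊕1⊕1⊕0⊕1 = 1
s4 (pos 4,5,6,7,12,13,14,15,20,21,22,23,28,29,30,31): 0⊕1⊕0⊕1⊕0⊕0⊕1⊕0⊕1⊕0⊕0⊕0⊕1⊕0⊕0⊕1 = 0
s8 (pos 8,9,10,11,12,13,14,15,24,25,26,27,28,29,30,31): 1⊕1⊕0⊕1⊕0⊕0⊕1⊕0⊕0⊕0⊕1⊕1⊕1⊕0⊕0⊕1 = 0
s16 (pos 16,17,18,19,20,21,22,23,24,25,26,27,28,29,30,31): 0⊕1⊕1⊕1⊕1⊕0⊕0⊕0⊕0⊕0⊕1⊕1⊕1⊕0⊕0⊕1 = 0
Syndrome s16…s1 = 00011 → error at position 3.
Flip position 3: 1100101110100100111100000111001 → 1110101110100100111100000111001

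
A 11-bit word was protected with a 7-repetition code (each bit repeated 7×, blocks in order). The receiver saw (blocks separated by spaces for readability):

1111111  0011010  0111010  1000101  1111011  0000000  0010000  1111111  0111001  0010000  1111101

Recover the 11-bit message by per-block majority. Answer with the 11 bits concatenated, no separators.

Block 1 (1111111): 7 ones → 1
Block 2 (0011010): 3 ones → 0
Block 3 (0111010): 4 ones → 1
Block 4 (1000101): 3 ones → 0
Block 5 (1111011): 6 ones → 1
Block 6 (0000000): 0 ones → 0
Block 7 (0010000): 1 one → 0
Block 8 (1111111): 7 ones → 1
Block 9 (0111001): 4 ones → 1
Block 10 (0010000): 1 one → 0
Block 11 (1111101): 6 ones → 1

10101001101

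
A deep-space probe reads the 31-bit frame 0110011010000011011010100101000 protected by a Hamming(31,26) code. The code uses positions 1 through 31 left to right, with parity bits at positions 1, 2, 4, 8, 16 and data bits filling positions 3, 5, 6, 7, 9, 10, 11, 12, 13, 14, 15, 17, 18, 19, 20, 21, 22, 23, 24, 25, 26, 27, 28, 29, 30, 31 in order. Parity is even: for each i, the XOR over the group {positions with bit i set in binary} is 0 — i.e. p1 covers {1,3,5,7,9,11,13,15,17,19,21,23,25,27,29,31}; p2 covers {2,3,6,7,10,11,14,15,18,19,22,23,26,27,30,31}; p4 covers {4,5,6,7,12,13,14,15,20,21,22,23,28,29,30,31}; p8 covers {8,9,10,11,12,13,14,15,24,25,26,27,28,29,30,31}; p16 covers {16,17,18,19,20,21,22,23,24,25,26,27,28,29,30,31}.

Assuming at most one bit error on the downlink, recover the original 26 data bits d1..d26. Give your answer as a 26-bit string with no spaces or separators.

10111000001010010100101000

s1 (pos 1,3,5,7,9,11,13,15,17,19,21,23,25,27,29,31): 0⊕1⊕0⊕1⊕1⊕0⊕0⊕1⊕0⊕1⊕1⊕1⊕0⊕0⊕0⊕0 = 1
s2 (pos 2,3,6,7,10,11,14,15,18,19,22,23,26,27,30,31): 1⊕1⊕1⊕1⊕0⊕0⊕0⊕1⊕1⊕1⊕0⊕1⊕1⊕0⊕0⊕0 = 1
s4 (pos 4,5,6,7,12,13,14,15,20,21,22,23,28,29,30,31): 0⊕0⊕1⊕1⊕0⊕0⊕0⊕1⊕0⊕1⊕0⊕1⊕1⊕0⊕0⊕0 = 0
s8 (pos 8,9,10,11,12,13,14,15,24,25,26,27,28,29,30,31): 0⊕1⊕0⊕0⊕0⊕0⊕0⊕1⊕0⊕0⊕1⊕0⊕1⊕0⊕0⊕0 = 0
s16 (pos 16,17,18,19,20,21,22,23,24,25,26,27,28,29,30,31): 1⊕0⊕1⊕1⊕0⊕1⊕0⊕1⊕0⊕0⊕1⊕0⊕1⊕0⊕0⊕0 = 1
Syndrome s16…s1 = 10011 → error at position 19.
Flip position 19: 0110011010000011011010100101000 → 0110011010000011010010100101000
Read data bits from positions 3,5,6,7,9,10,11,12,13,14,15,17,18,19,20,21,22,23,24,25,26,27,28,29,30,31: 10111000001010010100101000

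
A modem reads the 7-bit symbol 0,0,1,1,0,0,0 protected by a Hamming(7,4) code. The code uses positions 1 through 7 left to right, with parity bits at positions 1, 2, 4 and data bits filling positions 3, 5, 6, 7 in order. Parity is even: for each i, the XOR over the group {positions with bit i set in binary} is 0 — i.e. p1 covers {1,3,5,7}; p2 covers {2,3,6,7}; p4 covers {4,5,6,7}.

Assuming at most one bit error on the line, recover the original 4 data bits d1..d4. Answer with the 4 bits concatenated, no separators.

1001

s1 (pos 1,3,5,7): 0⊕1⊕0⊕0 = 1
s2 (pos 2,3,6,7): 0⊕1⊕0⊕0 = 1
s4 (pos 4,5,6,7): 1⊕0⊕0⊕0 = 1
Syndrome s4…s1 = 111 → error at position 7.
Flip position 7: 0011000 → 0011001
Read data bits from positions 3,5,6,7: 1001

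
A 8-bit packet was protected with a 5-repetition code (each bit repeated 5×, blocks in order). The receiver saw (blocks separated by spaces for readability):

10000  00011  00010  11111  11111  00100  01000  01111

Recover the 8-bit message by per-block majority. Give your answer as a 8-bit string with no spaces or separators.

00011001

Block 1 (10000): 1 one → 0
Block 2 (00011): 2 ones → 0
Block 3 (00010): 1 one → 0
Block 4 (11111): 5 ones → 1
Block 5 (11111): 5 ones → 1
Block 6 (00100): 1 one → 0
Block 7 (01000): 1 one → 0
Block 8 (01111): 4 ones → 1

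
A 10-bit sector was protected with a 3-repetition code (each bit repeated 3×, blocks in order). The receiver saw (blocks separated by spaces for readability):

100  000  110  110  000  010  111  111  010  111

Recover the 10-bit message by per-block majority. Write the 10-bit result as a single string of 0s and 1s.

0011001101

Block 1 (100): 1 one → 0
Block 2 (000): 0 ones → 0
Block 3 (110): 2 ones → 1
Block 4 (110): 2 ones → 1
Block 5 (000): 0 ones → 0
Block 6 (010): 1 one → 0
Block 7 (111): 3 ones → 1
Block 8 (111): 3 ones → 1
Block 9 (010): 1 one → 0
Block 10 (111): 3 ones → 1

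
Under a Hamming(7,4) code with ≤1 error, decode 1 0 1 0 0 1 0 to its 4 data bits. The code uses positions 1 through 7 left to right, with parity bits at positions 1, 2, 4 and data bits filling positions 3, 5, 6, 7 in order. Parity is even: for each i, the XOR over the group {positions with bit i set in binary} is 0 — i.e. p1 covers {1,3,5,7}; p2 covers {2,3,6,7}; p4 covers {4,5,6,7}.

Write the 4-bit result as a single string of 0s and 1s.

s1 (pos 1,3,5,7): 1⊕1⊕0⊕0 = 0
s2 (pos 2,3,6,7): 0⊕1⊕1⊕0 = 0
s4 (pos 4,5,6,7): 0⊕0⊕1⊕0 = 1
Syndrome s4…s1 = 100 → error at position 4.
Flip position 4: 1010010 → 1011010
Read data bits from positions 3,5,6,7: 1010

1010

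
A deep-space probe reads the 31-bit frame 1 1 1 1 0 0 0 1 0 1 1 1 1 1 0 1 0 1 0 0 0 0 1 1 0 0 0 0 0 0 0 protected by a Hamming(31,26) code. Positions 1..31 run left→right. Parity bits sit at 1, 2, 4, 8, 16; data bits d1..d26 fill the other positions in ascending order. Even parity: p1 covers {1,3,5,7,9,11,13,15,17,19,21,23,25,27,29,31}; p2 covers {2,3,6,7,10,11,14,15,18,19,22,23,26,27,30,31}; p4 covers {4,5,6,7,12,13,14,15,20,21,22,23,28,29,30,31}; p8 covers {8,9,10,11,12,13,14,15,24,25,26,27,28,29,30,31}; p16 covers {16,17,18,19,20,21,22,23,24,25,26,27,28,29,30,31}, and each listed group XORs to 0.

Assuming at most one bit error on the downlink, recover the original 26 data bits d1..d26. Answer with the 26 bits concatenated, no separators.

s1 (pos 1,3,5,7,9,11,13,15,17,19,21,23,25,27,29,31): 1⊕1⊕0⊕0⊕0⊕1⊕1⊕0⊕0⊕0⊕0⊕1⊕0⊕0⊕0⊕0 = 1
s2 (pos 2,3,6,7,10,11,14,15,18,19,22,23,26,27,30,31): 1⊕1⊕0⊕0⊕1⊕1⊕1⊕0⊕1⊕0⊕0⊕1⊕0⊕0⊕0⊕0 = 1
s4 (pos 4,5,6,7,12,13,14,15,20,21,22,23,28,29,30,31): 1⊕0⊕0⊕0⊕1⊕1⊕1⊕0⊕0⊕0⊕0⊕1⊕0⊕0⊕0⊕0 = 1
s8 (pos 8,9,10,11,12,13,14,15,24,25,26,27,28,29,30,31): 1⊕0⊕1⊕1⊕1⊕1⊕1⊕0⊕1⊕0⊕0⊕0⊕0⊕0⊕0⊕0 = 1
s16 (pos 16,17,18,19,20,21,22,23,24,25,26,27,28,29,30,31): 1⊕0⊕1⊕0⊕0⊕0⊕0⊕1⊕1⊕0⊕0⊕0⊕0⊕0⊕0⊕0 = 0
Syndrome s16…s1 = 01111 → error at position 15.
Flip position 15: 1111000101111101010000110000000 → 1111000101111111010000110000000
Read data bits from positions 3,5,6,7,9,10,11,12,13,14,15,17,18,19,20,21,22,23,24,25,26,27,28,29,30,31: 10000111111010000110000000

10000111111010000110000000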